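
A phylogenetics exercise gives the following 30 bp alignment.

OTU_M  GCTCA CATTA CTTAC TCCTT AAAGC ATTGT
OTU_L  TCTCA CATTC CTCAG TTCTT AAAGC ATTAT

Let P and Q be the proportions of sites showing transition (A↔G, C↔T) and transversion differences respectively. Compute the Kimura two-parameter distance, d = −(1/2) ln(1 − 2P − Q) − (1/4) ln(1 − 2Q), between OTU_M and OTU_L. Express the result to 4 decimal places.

0.2341

Differing sites — 1:G/T (Tv); 10:A/C (Tv); 13:T/C (Ti); 15:C/G (Tv); 17:C/T (Ti); 29:G/A (Ti).
Of the 6 differences, 3 transitions and 3 transversions over 30 sites: P = 3/30 = 0.100000, Q = 3/30 = 0.100000.
d = −0.5·ln(0.700000) − 0.25·ln(0.800000) = −0.5·(-0.356675) − 0.25·(-0.223144) = 0.2341.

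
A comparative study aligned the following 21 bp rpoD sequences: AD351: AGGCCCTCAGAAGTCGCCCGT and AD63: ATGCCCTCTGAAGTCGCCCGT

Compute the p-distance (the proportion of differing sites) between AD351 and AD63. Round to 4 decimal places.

Mismatches occur at site 2 (G/T), site 9 (A/T).
There are 2 differences over 21 sites, so p = 2/21 = 0.0952.

0.0952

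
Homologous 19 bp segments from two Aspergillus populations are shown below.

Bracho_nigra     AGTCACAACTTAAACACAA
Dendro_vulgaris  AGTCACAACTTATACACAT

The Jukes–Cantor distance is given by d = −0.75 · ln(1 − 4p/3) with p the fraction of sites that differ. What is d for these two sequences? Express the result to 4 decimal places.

0.1134

The sequences differ at positions 13 (A/T), 19 (A/T).
p = 2/19 = 0.105263.
d = −0.75 · ln(1 − (4/3)·0.105263) = −0.75 · ln(0.859649) = −0.75 · (-0.151231) = 0.1134.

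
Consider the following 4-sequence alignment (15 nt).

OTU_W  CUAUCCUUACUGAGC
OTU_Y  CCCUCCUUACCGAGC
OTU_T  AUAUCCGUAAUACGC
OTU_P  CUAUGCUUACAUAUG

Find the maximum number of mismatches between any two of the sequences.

Pairwise Hamming distances:
  OTU_W vs OTU_Y: 3
  OTU_W vs OTU_T: 5
  OTU_W vs OTU_P: 5
  OTU_Y vs OTU_T: 8
  OTU_Y vs OTU_P: 7
  OTU_T vs OTU_P: 9
The largest is 9, between OTU_T and OTU_P.

9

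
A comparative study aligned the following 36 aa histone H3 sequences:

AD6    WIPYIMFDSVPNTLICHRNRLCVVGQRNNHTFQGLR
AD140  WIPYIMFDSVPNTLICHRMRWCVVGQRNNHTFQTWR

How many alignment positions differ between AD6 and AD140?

4

Mismatches occur at site 19 (N/M), site 21 (L/W), site 34 (G/T), site 35 (L/W).
That gives 4 mismatches out of 36 aligned sites, so the Hamming distance is 4.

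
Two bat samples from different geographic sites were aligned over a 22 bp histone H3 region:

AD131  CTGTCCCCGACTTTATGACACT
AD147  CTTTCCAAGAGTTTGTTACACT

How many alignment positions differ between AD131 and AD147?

The sequences differ at positions 3 (G/T), 7 (C/A), 8 (C/A), 11 (C/G), 15 (A/G), 17 (G/T).
That gives 6 mismatches out of 22 aligned sites, so the Hamming distance is 6.

6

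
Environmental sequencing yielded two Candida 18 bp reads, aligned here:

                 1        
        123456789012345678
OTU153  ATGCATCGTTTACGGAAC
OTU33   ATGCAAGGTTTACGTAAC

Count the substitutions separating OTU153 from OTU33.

3

Differing sites — 6:T/A; 7:C/G; 15:G/T.
That gives 3 mismatches out of 18 aligned sites, so the Hamming distance is 3.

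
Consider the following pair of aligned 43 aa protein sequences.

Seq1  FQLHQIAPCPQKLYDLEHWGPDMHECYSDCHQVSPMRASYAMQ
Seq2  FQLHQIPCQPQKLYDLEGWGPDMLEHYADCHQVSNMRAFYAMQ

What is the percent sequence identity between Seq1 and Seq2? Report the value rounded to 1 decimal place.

Mismatches occur at site 7 (A/P), site 8 (P/C), site 9 (C/Q), site 18 (H/G), site 24 (H/L), site 26 (C/H), site 28 (S/A), site 35 (P/N), site 39 (S/F).
34 of the 43 sites match, so the percent identity is 34/43 × 100 = 79.1%.

79.1%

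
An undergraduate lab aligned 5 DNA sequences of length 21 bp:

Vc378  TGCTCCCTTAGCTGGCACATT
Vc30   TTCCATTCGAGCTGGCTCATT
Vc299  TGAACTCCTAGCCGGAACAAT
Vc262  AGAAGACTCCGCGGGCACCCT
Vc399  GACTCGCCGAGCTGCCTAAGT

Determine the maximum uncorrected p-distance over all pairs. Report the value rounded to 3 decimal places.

Pairwise Hamming distances:
  Vc378 vs Vc30: 8
  Vc378 vs Vc299: 7
  Vc378 vs Vc262: 10
  Vc378 vs Vc399: 9
  Vc30 vs Vc299: 10
  Vc30 vs Vc262: 14
  Vc30 vs Vc399: 9
  Vc299 vs Vc262: 10
  Vc299 vs Vc399: 12
  Vc262 vs Vc399: 15
The largest is 15 mismatches, between Vc262 and Vc399; p = 15/21 = 0.714.

0.714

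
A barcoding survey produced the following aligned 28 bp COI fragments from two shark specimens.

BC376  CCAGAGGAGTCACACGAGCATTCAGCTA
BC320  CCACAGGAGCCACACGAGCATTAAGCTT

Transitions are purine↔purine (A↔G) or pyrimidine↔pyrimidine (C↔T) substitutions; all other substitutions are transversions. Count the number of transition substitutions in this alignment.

The sequences differ at positions 4 (G/C, transversion), 10 (T/C, transition), 23 (C/A, transversion), 28 (A/T, transversion).
Of the 4 differences, 1 transition and 3 transversions, so the answer is 1.

1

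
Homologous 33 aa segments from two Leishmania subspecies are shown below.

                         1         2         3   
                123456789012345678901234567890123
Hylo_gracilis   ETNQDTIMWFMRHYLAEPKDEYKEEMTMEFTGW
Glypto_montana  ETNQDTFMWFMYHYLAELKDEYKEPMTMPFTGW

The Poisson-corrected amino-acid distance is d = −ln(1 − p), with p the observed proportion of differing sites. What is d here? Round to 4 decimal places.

0.1643

The sequences differ at positions 7 (I/F), 12 (R/Y), 18 (P/L), 25 (E/P), 29 (E/P).
p = 5/33 = 0.151515.
d = −ln(1 − 0.151515) = −ln(0.848485) = 0.1643.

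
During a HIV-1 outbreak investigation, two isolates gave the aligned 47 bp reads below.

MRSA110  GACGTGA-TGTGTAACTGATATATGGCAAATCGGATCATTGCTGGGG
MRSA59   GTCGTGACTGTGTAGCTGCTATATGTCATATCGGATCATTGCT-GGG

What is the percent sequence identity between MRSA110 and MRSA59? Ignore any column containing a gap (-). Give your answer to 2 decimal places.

Excluding the 2 gap columns leaves 45 comparable sites.
Differing sites — 2:A/T; 15:A/G; 19:A/C; 26:G/T; 29:A/T.
40 of the 45 comparable sites match, so the percent identity is 40/45 × 100 = 88.89%.

88.89%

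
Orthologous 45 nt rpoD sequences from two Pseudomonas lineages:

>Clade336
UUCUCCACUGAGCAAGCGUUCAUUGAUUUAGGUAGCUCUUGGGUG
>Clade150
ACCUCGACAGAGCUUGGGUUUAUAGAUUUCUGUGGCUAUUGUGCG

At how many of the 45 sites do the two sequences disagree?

Differing sites — 1:U/A; 2:U/C; 6:C/G; 9:U/A; 14:A/U; 15:A/U; 17:C/G; 21:C/U; 24:U/A; 30:A/C; 31:G/U; 34:A/G; 38:C/A; 42:G/U; 44:U/C.
That gives 15 mismatches out of 45 aligned sites, so the Hamming distance is 15.

15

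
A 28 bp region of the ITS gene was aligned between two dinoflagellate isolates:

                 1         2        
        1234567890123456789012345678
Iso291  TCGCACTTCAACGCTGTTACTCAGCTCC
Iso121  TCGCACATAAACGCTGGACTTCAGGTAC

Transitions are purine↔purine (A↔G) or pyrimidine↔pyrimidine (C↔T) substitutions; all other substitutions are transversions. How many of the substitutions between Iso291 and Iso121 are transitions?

1

The sequences differ at positions 7 (T/A, transversion), 9 (C/A, transversion), 17 (T/G, transversion), 18 (T/A, transversion), 19 (A/C, transversion), 20 (C/T, transition), 25 (C/G, transversion), 27 (C/A, transversion).
Of the 8 differences, 1 transition and 7 transversions, so the answer is 1.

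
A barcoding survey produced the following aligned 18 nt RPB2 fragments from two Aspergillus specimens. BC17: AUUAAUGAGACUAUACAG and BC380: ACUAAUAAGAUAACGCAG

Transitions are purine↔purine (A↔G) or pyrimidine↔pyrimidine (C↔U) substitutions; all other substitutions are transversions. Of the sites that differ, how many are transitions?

Mismatches occur at site 2 (U→C, transition), site 7 (G→A, transition), site 11 (C→U, transition), site 12 (U→A, transversion), site 14 (U→C, transition), site 15 (A→G, transition).
Of the 6 differences, 5 transitions and 1 transversion, so the answer is 5.

5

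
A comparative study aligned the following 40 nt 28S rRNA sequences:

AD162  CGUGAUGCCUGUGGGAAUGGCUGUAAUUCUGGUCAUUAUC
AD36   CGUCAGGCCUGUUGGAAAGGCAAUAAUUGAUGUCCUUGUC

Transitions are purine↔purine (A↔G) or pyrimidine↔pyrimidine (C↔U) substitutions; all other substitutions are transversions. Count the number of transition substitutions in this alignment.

Differing sites — 4:G/C (Tv); 6:U/G (Tv); 13:G/U (Tv); 18:U/A (Tv); 22:U/A (Tv); 23:G/A (Ti); 29:C/G (Tv); 30:U/A (Tv); 31:G/U (Tv); 35:A/C (Tv); 38:A/G (Ti).
Of the 11 differences, 2 transitions and 9 transversions, so the answer is 2.

2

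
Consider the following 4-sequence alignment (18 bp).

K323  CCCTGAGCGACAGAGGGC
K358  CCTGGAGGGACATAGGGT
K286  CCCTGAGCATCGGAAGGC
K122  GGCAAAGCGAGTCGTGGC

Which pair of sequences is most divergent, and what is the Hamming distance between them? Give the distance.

12

Pairwise Hamming distances:
  K323 vs K358: 5
  K323 vs K286: 4
  K323 vs K122: 9
  K358 vs K286: 9
  K358 vs K122: 12
  K286 vs K122: 11
The largest is 12, between K358 and K122.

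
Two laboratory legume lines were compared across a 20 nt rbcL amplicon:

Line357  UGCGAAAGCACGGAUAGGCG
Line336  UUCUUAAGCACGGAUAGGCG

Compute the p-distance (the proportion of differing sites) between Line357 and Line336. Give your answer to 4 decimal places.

0.1500

The sequences differ at positions 2 (G/U), 4 (G/U), 5 (A/U).
There are 3 differences over 20 sites, so p = 3/20 = 0.1500.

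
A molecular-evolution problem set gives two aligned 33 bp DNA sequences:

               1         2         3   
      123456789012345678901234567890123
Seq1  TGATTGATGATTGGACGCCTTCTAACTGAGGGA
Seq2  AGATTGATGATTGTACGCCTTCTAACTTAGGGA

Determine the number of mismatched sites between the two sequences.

Mismatches occur at site 1 (T↔A), site 14 (G↔T), site 28 (G↔T).
That gives 3 mismatches out of 33 aligned sites, so the Hamming distance is 3.

3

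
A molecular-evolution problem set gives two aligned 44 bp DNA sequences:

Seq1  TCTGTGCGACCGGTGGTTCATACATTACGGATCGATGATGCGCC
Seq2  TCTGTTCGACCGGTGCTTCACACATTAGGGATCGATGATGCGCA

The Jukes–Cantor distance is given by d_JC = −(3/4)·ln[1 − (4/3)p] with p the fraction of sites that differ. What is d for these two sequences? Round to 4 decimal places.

Mismatches occur at site 6 (G→T), site 16 (G→C), site 21 (T→C), site 28 (C→G), site 44 (C→A).
p = 5/44 = 0.113636.
d = −0.75 · ln(1 − (4/3)·0.113636) = −0.75 · ln(0.848485) = −0.75 · (-0.164303) = 0.1232.

0.1232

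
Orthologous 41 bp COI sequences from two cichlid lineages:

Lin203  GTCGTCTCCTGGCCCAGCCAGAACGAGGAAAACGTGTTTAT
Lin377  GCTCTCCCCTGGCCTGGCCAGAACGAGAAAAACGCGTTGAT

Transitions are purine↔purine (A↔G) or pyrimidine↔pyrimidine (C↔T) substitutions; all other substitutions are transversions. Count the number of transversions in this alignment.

2

Differing sites — 2:T/C (Ti); 3:C/T (Ti); 4:G/C (Tv); 7:T/C (Ti); 15:C/T (Ti); 16:A/G (Ti); 28:G/A (Ti); 35:T/C (Ti); 39:T/G (Tv).
Of the 9 differences, 7 transitions and 2 transversions, so the answer is 2.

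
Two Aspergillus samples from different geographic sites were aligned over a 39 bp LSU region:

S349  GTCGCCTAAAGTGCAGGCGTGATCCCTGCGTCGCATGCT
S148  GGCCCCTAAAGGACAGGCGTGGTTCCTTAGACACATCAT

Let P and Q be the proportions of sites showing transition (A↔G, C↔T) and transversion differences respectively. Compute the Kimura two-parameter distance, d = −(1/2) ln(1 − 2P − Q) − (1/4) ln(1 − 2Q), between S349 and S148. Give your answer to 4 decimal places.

Mismatches occur at site 2 (T→G, transversion), site 4 (G→C, transversion), site 12 (T→G, transversion), site 13 (G→A, transition), site 22 (A→G, transition), site 24 (C→T, transition), site 28 (G→T, transversion), site 29 (C→A, transversion), site 31 (T→A, transversion), site 33 (G→A, transition), site 37 (G→C, transversion), site 38 (C→A, transversion).
Of the 12 differences, 4 transitions and 8 transversions over 39 sites: P = 4/39 = 0.102564, Q = 8/39 = 0.205128.
d = −0.5·ln(0.589744) − 0.25·ln(0.589744) = −0.5·(-0.528067) − 0.25·(-0.528067) = 0.3961.

0.3961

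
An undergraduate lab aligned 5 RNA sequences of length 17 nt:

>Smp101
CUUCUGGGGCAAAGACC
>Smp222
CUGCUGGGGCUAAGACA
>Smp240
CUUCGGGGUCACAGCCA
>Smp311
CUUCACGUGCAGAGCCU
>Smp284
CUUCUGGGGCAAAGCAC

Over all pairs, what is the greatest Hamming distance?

Pairwise Hamming distances:
  Smp101 vs Smp222: 3
  Smp101 vs Smp240: 5
  Smp101 vs Smp311: 6
  Smp101 vs Smp284: 2
  Smp222 vs Smp240: 6
  Smp222 vs Smp311: 8
  Smp222 vs Smp284: 5
  Smp240 vs Smp311: 6
  Smp240 vs Smp284: 5
  Smp311 vs Smp284: 6
The largest is 8, between Smp222 and Smp311.

8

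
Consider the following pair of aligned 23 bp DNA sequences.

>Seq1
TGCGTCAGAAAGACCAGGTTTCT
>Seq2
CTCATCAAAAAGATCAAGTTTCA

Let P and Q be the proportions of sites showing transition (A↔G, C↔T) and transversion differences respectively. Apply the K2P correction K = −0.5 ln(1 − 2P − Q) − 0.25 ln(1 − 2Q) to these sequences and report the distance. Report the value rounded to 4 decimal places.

0.4166

Mismatches occur at site 1 (T/C, transition), site 2 (G/T, transversion), site 4 (G/A, transition), site 8 (G/A, transition), site 14 (C/T, transition), site 17 (G/A, transition), site 23 (T/A, transversion).
Of the 7 differences, 5 transitions and 2 transversions over 23 sites: P = 5/23 = 0.217391, Q = 2/23 = 0.086957.
d = −0.5·ln(0.478261) − 0.25·ln(0.826086) = −0.5·(-0.737599) − 0.25·(-0.191056) = 0.4166.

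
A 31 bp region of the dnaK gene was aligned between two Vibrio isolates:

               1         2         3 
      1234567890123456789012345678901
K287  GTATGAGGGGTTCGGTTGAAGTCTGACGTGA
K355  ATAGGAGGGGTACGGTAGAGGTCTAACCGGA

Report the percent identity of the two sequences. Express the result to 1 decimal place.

74.2%

The sequences differ at positions 1 (G/A), 4 (T/G), 12 (T/A), 17 (T/A), 20 (A/G), 25 (G/A), 28 (G/C), 29 (T/G).
23 of the 31 sites match, so the percent identity is 23/31 × 100 = 74.2%.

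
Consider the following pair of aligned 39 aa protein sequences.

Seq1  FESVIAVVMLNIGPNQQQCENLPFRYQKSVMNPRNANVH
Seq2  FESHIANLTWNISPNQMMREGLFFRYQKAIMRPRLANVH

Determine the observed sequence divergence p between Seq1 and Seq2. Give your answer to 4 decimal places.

0.3846

The sequences differ at positions 4 (V/H), 7 (V/N), 8 (V/L), 9 (M/T), 10 (L/W), 13 (G/S), 17 (Q/M), 18 (Q/M), 19 (C/R), 21 (N/G), 23 (P/F), 29 (S/A), 30 (V/I), 32 (N/R), 35 (N/L).
There are 15 differences over 39 sites, so p = 15/39 = 0.3846.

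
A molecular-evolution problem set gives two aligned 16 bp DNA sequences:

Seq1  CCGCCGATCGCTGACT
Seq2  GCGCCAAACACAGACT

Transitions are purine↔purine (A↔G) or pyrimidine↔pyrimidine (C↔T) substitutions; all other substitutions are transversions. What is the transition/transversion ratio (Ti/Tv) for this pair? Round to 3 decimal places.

Mismatches occur at site 1 (C↔G, transversion), site 6 (G↔A, transition), site 8 (T↔A, transversion), site 10 (G↔A, transition), site 12 (T↔A, transversion).
Of the 5 differences, 2 transitions and 3 transversions, so Ti/Tv = 2/3 = 0.667.

0.667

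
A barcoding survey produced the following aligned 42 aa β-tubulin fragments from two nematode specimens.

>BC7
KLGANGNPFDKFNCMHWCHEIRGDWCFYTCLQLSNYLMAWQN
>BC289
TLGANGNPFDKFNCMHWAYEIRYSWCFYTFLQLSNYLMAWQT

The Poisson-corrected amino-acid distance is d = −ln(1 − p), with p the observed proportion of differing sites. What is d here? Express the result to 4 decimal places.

Differing sites — 1:K/T; 18:C/A; 19:H/Y; 23:G/Y; 24:D/S; 30:C/F; 42:N/T.
p = 7/42 = 0.166667.
d = −ln(1 − 0.166667) = −ln(0.833333) = 0.1823.

0.1823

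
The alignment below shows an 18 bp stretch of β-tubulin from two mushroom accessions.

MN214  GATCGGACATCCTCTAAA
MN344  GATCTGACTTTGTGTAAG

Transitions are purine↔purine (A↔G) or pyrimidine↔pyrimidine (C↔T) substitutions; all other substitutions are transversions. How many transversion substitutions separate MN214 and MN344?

The sequences differ at positions 5 (G/T, transversion), 9 (A/T, transversion), 11 (C/T, transition), 12 (C/G, transversion), 14 (C/G, transversion), 18 (A/G, transition).
Of the 6 differences, 2 transitions and 4 transversions, so the answer is 4.

4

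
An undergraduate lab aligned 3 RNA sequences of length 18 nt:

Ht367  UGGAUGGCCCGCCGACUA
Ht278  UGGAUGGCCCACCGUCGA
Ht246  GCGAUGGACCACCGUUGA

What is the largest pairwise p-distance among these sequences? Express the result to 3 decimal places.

Pairwise Hamming distances:
  Ht367 vs Ht278: 3
  Ht367 vs Ht246: 7
  Ht278 vs Ht246: 4
The largest is 7 mismatches, between Ht367 and Ht246; p = 7/18 = 0.389.

0.389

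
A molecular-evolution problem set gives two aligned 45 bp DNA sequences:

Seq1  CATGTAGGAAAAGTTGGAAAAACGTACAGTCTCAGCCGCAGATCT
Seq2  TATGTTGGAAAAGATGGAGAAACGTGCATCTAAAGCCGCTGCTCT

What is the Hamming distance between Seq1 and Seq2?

The sequences differ at positions 1 (C/T), 6 (A/T), 14 (T/A), 19 (A/G), 26 (A/G), 29 (G/T), 30 (T/C), 31 (C/T), 32 (T/A), 33 (C/A), 40 (A/T), 42 (A/C).
That gives 12 mismatches out of 45 aligned sites, so the Hamming distance is 12.

12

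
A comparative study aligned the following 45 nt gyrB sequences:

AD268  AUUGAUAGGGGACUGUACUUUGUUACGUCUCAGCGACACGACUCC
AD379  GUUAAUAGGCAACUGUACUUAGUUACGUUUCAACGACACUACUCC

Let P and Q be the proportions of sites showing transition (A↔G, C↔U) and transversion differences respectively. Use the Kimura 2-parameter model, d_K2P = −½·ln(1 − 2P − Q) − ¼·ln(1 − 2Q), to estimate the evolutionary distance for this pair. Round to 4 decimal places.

Mismatches occur at site 1 (A→G, transition), site 4 (G→A, transition), site 10 (G→C, transversion), site 11 (G→A, transition), site 21 (U→A, transversion), site 29 (C→U, transition), site 33 (G→A, transition), site 40 (G→U, transversion).
Of the 8 differences, 5 transitions and 3 transversions over 45 sites: P = 5/45 = 0.111111, Q = 3/45 = 0.066667.
d = −0.5·ln(0.711111) − 0.25·ln(0.866666) = −0.5·(-0.340927) − 0.25·(-0.143102) = 0.2062.

0.2062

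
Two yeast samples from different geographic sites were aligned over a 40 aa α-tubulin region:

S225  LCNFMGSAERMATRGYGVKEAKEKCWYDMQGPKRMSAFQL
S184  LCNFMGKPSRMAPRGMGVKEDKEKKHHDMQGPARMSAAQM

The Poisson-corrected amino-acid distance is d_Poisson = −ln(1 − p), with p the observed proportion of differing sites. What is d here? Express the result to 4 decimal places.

Differing sites — 7:S/K; 8:A/P; 9:E/S; 13:T/P; 16:Y/M; 21:A/D; 25:C/K; 26:W/H; 27:Y/H; 33:K/A; 38:F/A; 40:L/M.
p = 12/40 = 0.300000.
d = −ln(1 − 0.300000) = −ln(0.700000) = 0.3567.

0.3567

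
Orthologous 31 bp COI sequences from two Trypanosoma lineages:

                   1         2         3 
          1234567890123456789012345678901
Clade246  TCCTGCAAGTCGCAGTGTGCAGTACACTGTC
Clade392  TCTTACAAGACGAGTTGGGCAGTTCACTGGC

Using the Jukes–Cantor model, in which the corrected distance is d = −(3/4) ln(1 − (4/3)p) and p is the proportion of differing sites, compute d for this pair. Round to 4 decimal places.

0.3672

Mismatches occur at site 3 (C→T), site 5 (G→A), site 10 (T→A), site 13 (C→A), site 14 (A→G), site 15 (G→T), site 18 (T→G), site 24 (A→T), site 30 (T→G).
p = 9/31 = 0.290323.
d = −0.75 · ln(1 − (4/3)·0.290323) = −0.75 · ln(0.612903) = −0.75 · (-0.489549) = 0.3672.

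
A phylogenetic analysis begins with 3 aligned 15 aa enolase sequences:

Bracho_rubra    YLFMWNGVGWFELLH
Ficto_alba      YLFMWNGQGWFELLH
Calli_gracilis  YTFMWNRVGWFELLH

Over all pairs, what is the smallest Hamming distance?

Pairwise Hamming distances:
  Bracho_rubra vs Ficto_alba: 1
  Bracho_rubra vs Calli_gracilis: 2
  Ficto_alba vs Calli_gracilis: 3
The smallest is 1, between Bracho_rubra and Ficto_alba.

1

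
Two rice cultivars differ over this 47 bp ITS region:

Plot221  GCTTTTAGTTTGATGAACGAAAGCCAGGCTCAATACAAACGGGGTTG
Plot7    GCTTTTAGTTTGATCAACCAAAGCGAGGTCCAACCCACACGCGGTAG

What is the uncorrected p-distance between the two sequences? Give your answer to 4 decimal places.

0.2128

The sequences differ at positions 15 (G/C), 19 (G/C), 25 (C/G), 29 (C/T), 30 (T/C), 34 (T/C), 35 (A/C), 38 (A/C), 42 (G/C), 46 (T/A).
There are 10 differences over 47 sites, so p = 10/47 = 0.2128.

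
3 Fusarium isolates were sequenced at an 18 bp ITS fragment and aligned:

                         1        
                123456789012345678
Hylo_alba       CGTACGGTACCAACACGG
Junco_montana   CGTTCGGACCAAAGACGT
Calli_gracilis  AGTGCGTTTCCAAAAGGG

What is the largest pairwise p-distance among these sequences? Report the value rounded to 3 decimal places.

Pairwise Hamming distances:
  Hylo_alba vs Junco_montana: 6
  Hylo_alba vs Calli_gracilis: 6
  Junco_montana vs Calli_gracilis: 9
The largest is 9 mismatches, between Junco_montana and Calli_gracilis; p = 9/18 = 0.500.

0.500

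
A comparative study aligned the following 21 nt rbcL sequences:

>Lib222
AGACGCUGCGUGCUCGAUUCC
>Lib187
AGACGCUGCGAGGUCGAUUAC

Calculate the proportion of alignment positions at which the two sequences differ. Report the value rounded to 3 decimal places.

Differing sites — 11:U/A; 13:C/G; 20:C/A.
There are 3 differences over 21 sites, so p = 3/21 = 0.143.

0.143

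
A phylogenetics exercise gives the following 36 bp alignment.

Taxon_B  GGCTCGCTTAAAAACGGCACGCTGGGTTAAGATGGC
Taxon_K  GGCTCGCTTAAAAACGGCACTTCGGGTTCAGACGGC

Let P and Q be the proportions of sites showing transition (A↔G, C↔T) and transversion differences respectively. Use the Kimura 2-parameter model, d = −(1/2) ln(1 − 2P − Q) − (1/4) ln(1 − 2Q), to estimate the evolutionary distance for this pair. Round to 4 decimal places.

0.1551

The sequences differ at positions 21 (G/T, transversion), 22 (C/T, transition), 23 (T/C, transition), 29 (A/C, transversion), 33 (T/C, transition).
Of the 5 differences, 3 transitions and 2 transversions over 36 sites: P = 3/36 = 0.083333, Q = 2/36 = 0.055556.
d = −0.5·ln(0.777778) − 0.25·ln(0.888888) = −0.5·(-0.251314) − 0.25·(-0.117784) = 0.1551.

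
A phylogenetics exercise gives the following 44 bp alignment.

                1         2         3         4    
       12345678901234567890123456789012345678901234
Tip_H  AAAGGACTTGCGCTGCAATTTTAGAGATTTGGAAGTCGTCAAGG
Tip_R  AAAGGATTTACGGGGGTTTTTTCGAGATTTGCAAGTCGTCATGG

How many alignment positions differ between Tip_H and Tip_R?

Mismatches occur at site 7 (C/T), site 10 (G/A), site 13 (C/G), site 14 (T/G), site 16 (C/G), site 17 (A/T), site 18 (A/T), site 23 (A/C), site 32 (G/C), site 42 (A/T).
That gives 10 mismatches out of 44 aligned sites, so the Hamming distance is 10.

10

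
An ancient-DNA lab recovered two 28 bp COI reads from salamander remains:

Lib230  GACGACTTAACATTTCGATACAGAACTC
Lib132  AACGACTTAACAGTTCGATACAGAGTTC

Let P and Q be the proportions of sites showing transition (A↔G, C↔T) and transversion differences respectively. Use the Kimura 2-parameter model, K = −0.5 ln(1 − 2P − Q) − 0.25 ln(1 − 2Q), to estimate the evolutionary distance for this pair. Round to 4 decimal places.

Mismatches occur at site 1 (G↔A, transition), site 13 (T↔G, transversion), site 25 (A↔G, transition), site 26 (C↔T, transition).
Of the 4 differences, 3 transitions and 1 transversion over 28 sites: P = 3/28 = 0.107143, Q = 1/28 = 0.035714.
d = −0.5·ln(0.750000) − 0.25·ln(0.928572) = −0.5·(-0.287682) − 0.25·(-0.074107) = 0.1624.

0.1624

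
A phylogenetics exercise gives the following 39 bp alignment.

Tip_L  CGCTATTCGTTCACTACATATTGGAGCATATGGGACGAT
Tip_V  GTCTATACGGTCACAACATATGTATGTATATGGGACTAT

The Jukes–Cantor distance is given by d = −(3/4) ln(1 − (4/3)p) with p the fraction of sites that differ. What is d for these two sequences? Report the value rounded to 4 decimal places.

0.3538

Differing sites — 1:C/G; 2:G/T; 7:T/A; 10:T/G; 15:T/A; 22:T/G; 23:G/T; 24:G/A; 25:A/T; 27:C/T; 37:G/T.
p = 11/39 = 0.282051.
d = −0.75 · ln(1 − (4/3)·0.282051) = −0.75 · ln(0.623932) = −0.75 · (-0.471714) = 0.3538.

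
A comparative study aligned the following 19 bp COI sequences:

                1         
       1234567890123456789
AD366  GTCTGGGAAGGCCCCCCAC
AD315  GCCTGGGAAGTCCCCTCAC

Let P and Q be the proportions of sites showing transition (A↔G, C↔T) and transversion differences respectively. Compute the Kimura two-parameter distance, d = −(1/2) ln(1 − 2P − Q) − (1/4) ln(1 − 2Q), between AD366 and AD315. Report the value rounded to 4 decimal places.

0.1805

Mismatches occur at site 2 (T/C, transition), site 11 (G/T, transversion), site 16 (C/T, transition).
Of the 3 differences, 2 transitions and 1 transversion over 19 sites: P = 2/19 = 0.105263, Q = 1/19 = 0.052632.
d = −0.5·ln(0.736842) − 0.25·ln(0.894736) = −0.5·(-0.305382) − 0.25·(-0.111227) = 0.1805.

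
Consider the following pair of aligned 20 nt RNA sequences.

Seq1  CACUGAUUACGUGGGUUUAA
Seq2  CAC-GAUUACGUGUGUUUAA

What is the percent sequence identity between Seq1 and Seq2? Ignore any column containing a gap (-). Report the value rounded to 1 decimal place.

94.7%

Excluding the 1 gap column leaves 19 comparable sites.
Differing sites — 14:G/U.
18 of the 19 comparable sites match, so the percent identity is 18/19 × 100 = 94.7%.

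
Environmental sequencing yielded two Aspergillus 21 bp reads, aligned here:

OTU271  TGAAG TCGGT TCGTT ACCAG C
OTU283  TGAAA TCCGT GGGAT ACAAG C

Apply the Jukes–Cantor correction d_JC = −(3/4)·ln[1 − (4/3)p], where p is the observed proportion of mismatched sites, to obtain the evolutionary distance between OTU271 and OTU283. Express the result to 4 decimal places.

Differing sites — 5:G/A; 8:G/C; 11:T/G; 12:C/G; 14:T/A; 18:C/A.
p = 6/21 = 0.285714.
d = −0.75 · ln(1 − (4/3)·0.285714) = −0.75 · ln(0.619048) = −0.75 · (-0.479572) = 0.3597.

0.3597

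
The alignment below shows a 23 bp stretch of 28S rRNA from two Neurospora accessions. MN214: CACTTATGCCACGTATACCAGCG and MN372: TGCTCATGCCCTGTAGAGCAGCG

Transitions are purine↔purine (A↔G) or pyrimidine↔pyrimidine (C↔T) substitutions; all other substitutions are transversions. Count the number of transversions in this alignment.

The sequences differ at positions 1 (C/T, transition), 2 (A/G, transition), 5 (T/C, transition), 11 (A/C, transversion), 12 (C/T, transition), 16 (T/G, transversion), 18 (C/G, transversion).
Of the 7 differences, 4 transitions and 3 transversions, so the answer is 3.

3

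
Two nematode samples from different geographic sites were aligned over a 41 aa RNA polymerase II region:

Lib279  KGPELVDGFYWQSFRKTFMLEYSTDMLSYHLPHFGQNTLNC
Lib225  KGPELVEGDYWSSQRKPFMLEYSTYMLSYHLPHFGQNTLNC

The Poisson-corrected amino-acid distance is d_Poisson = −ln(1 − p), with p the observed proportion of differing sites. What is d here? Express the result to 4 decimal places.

Mismatches occur at site 7 (D/E), site 9 (F/D), site 12 (Q/S), site 14 (F/Q), site 17 (T/P), site 25 (D/Y).
p = 6/41 = 0.146341.
d = −ln(1 − 0.146341) = −ln(0.853659) = 0.1582.

0.1582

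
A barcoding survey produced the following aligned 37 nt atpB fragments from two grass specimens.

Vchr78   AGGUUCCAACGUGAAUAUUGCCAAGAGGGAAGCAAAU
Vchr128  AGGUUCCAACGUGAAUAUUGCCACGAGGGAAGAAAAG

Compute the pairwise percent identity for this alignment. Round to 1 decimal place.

91.9%

The sequences differ at positions 24 (A/C), 33 (C/A), 37 (U/G).
34 of the 37 sites match, so the percent identity is 34/37 × 100 = 91.9%.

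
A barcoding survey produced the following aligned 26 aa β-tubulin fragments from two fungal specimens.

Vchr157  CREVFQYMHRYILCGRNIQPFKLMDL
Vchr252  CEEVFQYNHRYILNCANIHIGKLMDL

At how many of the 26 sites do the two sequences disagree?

8

The sequences differ at positions 2 (R/E), 8 (M/N), 14 (C/N), 15 (G/C), 16 (R/A), 19 (Q/H), 20 (P/I), 21 (F/G).
That gives 8 mismatches out of 26 aligned sites, so the Hamming distance is 8.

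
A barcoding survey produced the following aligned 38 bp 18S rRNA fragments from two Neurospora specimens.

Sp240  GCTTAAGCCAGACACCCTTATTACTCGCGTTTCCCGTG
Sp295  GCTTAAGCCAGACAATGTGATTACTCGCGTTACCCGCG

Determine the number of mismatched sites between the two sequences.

Mismatches occur at site 15 (C→A), site 16 (C→T), site 17 (C→G), site 19 (T→G), site 32 (T→A), site 37 (T→C).
That gives 6 mismatches out of 38 aligned sites, so the Hamming distance is 6.

6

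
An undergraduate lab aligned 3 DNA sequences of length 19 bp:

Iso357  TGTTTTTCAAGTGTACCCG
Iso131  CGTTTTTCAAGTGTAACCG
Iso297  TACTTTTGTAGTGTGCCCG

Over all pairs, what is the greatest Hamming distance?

Pairwise Hamming distances:
  Iso357 vs Iso131: 2
  Iso357 vs Iso297: 5
  Iso131 vs Iso297: 7
The largest is 7, between Iso131 and Iso297.

7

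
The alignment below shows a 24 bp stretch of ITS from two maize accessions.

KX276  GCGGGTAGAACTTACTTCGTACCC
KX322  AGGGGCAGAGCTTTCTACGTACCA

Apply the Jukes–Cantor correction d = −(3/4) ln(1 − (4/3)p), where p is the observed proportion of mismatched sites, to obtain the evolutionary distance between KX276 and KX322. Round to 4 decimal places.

The sequences differ at positions 1 (G/A), 2 (C/G), 6 (T/C), 10 (A/G), 14 (A/T), 17 (T/A), 24 (C/A).
p = 7/24 = 0.291667.
d = −0.75 · ln(1 − (4/3)·0.291667) = −0.75 · ln(0.611111) = −0.75 · (-0.492477) = 0.3694.

0.3694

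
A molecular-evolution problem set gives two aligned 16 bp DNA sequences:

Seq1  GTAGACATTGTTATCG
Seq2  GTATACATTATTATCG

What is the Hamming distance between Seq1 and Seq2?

2

Differing sites — 4:G/T; 10:G/A.
That gives 2 mismatches out of 16 aligned sites, so the Hamming distance is 2.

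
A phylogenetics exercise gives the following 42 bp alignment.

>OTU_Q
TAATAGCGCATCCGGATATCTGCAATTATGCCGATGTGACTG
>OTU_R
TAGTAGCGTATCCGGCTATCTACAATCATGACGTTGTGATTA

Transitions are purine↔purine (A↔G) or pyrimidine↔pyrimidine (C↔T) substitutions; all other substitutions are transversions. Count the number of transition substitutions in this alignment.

6

Mismatches occur at site 3 (A/G, transition), site 9 (C/T, transition), site 16 (A/C, transversion), site 22 (G/A, transition), site 27 (T/C, transition), site 31 (C/A, transversion), site 34 (A/T, transversion), site 40 (C/T, transition), site 42 (G/A, transition).
Of the 9 differences, 6 transitions and 3 transversions, so the answer is 6.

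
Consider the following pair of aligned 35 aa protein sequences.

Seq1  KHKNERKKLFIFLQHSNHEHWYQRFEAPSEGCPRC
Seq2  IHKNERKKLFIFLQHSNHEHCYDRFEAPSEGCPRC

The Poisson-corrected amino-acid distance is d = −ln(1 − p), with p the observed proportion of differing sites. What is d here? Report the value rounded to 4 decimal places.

Mismatches occur at site 1 (K↔I), site 21 (W↔C), site 23 (Q↔D).
p = 3/35 = 0.085714.
d = −ln(1 − 0.085714) = −ln(0.914286) = 0.0896.

0.0896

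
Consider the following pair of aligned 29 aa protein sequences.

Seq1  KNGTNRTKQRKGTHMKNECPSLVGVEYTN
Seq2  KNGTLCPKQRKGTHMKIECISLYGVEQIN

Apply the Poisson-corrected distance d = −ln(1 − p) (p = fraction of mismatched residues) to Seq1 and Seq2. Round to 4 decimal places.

The sequences differ at positions 5 (N/L), 6 (R/C), 7 (T/P), 17 (N/I), 20 (P/I), 23 (V/Y), 27 (Y/Q), 28 (T/I).
p = 8/29 = 0.275862.
d = −ln(1 − 0.275862) = −ln(0.724138) = 0.3228.

0.3228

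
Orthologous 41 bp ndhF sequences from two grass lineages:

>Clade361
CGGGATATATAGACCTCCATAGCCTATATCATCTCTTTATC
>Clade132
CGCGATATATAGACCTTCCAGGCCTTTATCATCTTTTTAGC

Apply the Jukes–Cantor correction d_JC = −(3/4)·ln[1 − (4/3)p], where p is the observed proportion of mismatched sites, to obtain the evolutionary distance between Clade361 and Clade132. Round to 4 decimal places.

Differing sites — 3:G/C; 17:C/T; 19:A/C; 20:T/A; 21:A/G; 26:A/T; 35:C/T; 40:T/G.
p = 8/41 = 0.195122.
d = −0.75 · ln(1 − (4/3)·0.195122) = −0.75 · ln(0.739837) = −0.75 · (-0.301325) = 0.2260.

0.2260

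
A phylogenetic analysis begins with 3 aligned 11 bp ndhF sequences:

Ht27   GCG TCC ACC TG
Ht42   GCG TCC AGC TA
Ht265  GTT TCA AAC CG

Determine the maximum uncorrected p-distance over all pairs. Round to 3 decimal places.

0.545

Pairwise Hamming distances:
  Ht27 vs Ht42: 2
  Ht27 vs Ht265: 5
  Ht42 vs Ht265: 6
The largest is 6 mismatches, between Ht42 and Ht265; p = 6/11 = 0.545.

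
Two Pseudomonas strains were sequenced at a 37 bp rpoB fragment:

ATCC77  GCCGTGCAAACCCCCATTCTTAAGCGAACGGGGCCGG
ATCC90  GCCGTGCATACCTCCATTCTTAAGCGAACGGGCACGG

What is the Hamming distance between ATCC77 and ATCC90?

The sequences differ at positions 9 (A/T), 13 (C/T), 33 (G/C), 34 (C/A).
That gives 4 mismatches out of 37 aligned sites, so the Hamming distance is 4.

4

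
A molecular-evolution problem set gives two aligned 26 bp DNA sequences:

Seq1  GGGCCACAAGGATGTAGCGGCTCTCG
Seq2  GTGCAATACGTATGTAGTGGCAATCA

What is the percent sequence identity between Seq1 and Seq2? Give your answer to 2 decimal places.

The sequences differ at positions 2 (G/T), 5 (C/A), 7 (C/T), 9 (A/C), 11 (G/T), 18 (C/T), 22 (T/A), 23 (C/A), 26 (G/A).
17 of the 26 sites match, so the percent identity is 17/26 × 100 = 65.38%.

65.38%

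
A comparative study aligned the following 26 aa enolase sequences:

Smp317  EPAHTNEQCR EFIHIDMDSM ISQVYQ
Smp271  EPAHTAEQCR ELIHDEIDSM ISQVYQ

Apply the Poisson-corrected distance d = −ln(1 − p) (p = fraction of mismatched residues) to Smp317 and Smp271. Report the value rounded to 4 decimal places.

0.2136

The sequences differ at positions 6 (N/A), 12 (F/L), 15 (I/D), 16 (D/E), 17 (M/I).
p = 5/26 = 0.192308.
d = −ln(1 − 0.192308) = −ln(0.807692) = 0.2136.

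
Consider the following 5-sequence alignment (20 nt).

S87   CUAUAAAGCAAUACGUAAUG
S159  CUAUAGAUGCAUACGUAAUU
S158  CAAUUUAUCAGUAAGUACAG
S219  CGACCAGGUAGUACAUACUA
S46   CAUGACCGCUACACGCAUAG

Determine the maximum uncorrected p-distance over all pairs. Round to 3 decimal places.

Pairwise Hamming distances:
  S87 vs S159: 5
  S87 vs S158: 8
  S87 vs S219: 9
  S87 vs S46: 10
  S159 vs S158: 10
  S159 vs S219: 12
  S159 vs S46: 13
  S158 vs S219: 11
  S158 vs S46: 12
  S219 vs S46: 15
The largest is 15 mismatches, between S219 and S46; p = 15/20 = 0.750.

0.750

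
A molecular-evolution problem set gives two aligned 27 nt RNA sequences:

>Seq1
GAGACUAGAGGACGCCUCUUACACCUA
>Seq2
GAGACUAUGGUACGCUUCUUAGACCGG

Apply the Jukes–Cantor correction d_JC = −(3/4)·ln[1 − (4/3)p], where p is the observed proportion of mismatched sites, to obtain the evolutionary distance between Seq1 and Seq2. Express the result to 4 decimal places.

0.3181

Mismatches occur at site 8 (G/U), site 9 (A/G), site 11 (G/U), site 16 (C/U), site 22 (C/G), site 26 (U/G), site 27 (A/G).
p = 7/27 = 0.259259.
d = −0.75 · ln(1 − (4/3)·0.259259) = −0.75 · ln(0.654321) = −0.75 · (-0.424157) = 0.3181.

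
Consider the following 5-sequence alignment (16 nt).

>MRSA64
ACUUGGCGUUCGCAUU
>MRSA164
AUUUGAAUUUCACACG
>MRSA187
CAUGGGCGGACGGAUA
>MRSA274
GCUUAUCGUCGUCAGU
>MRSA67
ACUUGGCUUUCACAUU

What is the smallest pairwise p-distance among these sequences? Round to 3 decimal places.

Pairwise Hamming distances:
  MRSA64 vs MRSA164: 7
  MRSA64 vs MRSA187: 7
  MRSA64 vs MRSA274: 7
  MRSA64 vs MRSA67: 2
  MRSA164 vs MRSA187: 12
  MRSA164 vs MRSA274: 11
  MRSA164 vs MRSA67: 5
  MRSA187 vs MRSA274: 12
  MRSA187 vs MRSA67: 9
  MRSA274 vs MRSA67: 8
The smallest is 2 mismatches, between MRSA64 and MRSA67; p = 2/16 = 0.125.

0.125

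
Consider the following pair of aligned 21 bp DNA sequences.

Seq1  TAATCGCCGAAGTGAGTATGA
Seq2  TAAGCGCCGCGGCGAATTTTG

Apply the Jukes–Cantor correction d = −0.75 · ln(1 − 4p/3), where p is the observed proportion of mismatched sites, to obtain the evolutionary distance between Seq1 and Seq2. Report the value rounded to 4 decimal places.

0.5319

Mismatches occur at site 4 (T↔G), site 10 (A↔C), site 11 (A↔G), site 13 (T↔C), site 16 (G↔A), site 18 (A↔T), site 20 (G↔T), site 21 (A↔G).
p = 8/21 = 0.380952.
d = −0.75 · ln(1 − (4/3)·0.380952) = −0.75 · ln(0.492064) = −0.75 · (-0.709146) = 0.5319.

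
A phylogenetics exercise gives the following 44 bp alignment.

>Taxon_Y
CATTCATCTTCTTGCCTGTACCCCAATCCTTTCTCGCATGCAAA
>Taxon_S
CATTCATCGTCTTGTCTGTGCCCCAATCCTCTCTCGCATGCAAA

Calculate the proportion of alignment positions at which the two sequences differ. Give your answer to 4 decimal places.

0.0909

The sequences differ at positions 9 (T/G), 15 (C/T), 20 (A/G), 31 (T/C).
There are 4 differences over 44 sites, so p = 4/44 = 0.0909.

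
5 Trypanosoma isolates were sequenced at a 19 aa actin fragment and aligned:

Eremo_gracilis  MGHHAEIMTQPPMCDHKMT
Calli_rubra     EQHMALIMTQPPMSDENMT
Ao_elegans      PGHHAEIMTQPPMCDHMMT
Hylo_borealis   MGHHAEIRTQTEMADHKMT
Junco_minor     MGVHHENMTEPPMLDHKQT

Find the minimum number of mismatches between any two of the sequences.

Pairwise Hamming distances:
  Eremo_gracilis vs Calli_rubra: 7
  Eremo_gracilis vs Ao_elegans: 2
  Eremo_gracilis vs Hylo_borealis: 4
  Eremo_gracilis vs Junco_minor: 6
  Calli_rubra vs Ao_elegans: 7
  Calli_rubra vs Hylo_borealis: 10
  Calli_rubra vs Junco_minor: 12
  Ao_elegans vs Hylo_borealis: 6
  Ao_elegans vs Junco_minor: 8
  Hylo_borealis vs Junco_minor: 9
The smallest is 2, between Eremo_gracilis and Ao_elegans.

2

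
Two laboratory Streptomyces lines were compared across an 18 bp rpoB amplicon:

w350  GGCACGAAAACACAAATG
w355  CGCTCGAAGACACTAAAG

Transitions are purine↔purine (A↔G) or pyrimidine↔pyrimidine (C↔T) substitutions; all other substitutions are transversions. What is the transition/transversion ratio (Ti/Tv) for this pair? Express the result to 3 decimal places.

The sequences differ at positions 1 (G/C, transversion), 4 (A/T, transversion), 9 (A/G, transition), 14 (A/T, transversion), 17 (T/A, transversion).
Of the 5 differences, 1 transition and 4 transversions, so Ti/Tv = 1/4 = 0.250.

0.250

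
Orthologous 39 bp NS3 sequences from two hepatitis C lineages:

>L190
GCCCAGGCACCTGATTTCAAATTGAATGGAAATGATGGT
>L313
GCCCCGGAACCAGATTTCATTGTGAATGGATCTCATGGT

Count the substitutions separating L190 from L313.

Mismatches occur at site 5 (A→C), site 8 (C→A), site 12 (T→A), site 20 (A→T), site 21 (A→T), site 22 (T→G), site 31 (A→T), site 32 (A→C), site 34 (G→C).
That gives 9 mismatches out of 39 aligned sites, so the Hamming distance is 9.

9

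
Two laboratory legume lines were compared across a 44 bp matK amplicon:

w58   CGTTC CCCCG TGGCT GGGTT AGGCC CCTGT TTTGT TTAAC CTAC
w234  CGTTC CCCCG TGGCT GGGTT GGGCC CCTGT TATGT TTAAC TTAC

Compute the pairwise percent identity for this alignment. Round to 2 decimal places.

93.18%

Mismatches occur at site 21 (A↔G), site 32 (T↔A), site 41 (C↔T).
41 of the 44 sites match, so the percent identity is 41/44 × 100 = 93.18%.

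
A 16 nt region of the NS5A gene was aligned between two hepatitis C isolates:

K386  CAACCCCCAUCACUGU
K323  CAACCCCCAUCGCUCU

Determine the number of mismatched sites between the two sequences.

Mismatches occur at site 12 (A↔G), site 15 (G↔C).
That gives 2 mismatches out of 16 aligned sites, so the Hamming distance is 2.

2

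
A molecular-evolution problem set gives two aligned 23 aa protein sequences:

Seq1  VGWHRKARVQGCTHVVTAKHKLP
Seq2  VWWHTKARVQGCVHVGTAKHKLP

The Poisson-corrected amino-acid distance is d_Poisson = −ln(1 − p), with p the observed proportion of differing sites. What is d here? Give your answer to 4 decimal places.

0.1911

Differing sites — 2:G/W; 5:R/T; 13:T/V; 16:V/G.
p = 4/23 = 0.173913.
d = −ln(1 − 0.173913) = −ln(0.826087) = 0.1911.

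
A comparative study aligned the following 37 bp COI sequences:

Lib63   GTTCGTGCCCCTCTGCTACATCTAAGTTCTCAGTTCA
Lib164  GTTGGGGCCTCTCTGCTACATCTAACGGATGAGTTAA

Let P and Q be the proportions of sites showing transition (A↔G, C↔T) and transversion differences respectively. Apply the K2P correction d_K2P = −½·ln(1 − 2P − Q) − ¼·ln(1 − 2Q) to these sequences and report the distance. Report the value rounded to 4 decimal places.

Differing sites — 4:C/G (Tv); 6:T/G (Tv); 10:C/T (Ti); 26:G/C (Tv); 27:T/G (Tv); 28:T/G (Tv); 29:C/A (Tv); 31:C/G (Tv); 36:C/A (Tv).
Of the 9 differences, 1 transition and 8 transversions over 37 sites: P = 1/37 = 0.027027, Q = 8/37 = 0.216216.
d = −0.5·ln(0.729730) − 0.25·ln(0.567568) = −0.5·(-0.315081) − 0.25·(-0.566395) = 0.2991.

0.2991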